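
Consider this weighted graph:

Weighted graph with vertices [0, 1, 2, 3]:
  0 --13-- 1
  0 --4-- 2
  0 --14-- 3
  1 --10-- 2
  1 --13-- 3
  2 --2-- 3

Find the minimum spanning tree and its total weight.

Applying Kruskal's algorithm (sort edges by weight, add if no cycle):
  Add (2,3) w=2
  Add (0,2) w=4
  Add (1,2) w=10
  Skip (0,1) w=13 (creates cycle)
  Skip (1,3) w=13 (creates cycle)
  Skip (0,3) w=14 (creates cycle)
MST weight = 16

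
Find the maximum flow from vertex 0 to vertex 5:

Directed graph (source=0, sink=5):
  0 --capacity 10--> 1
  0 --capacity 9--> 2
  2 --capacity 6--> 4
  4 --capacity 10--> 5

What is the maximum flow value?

Computing max flow:
  Flow on (0->2): 6/9
  Flow on (2->4): 6/6
  Flow on (4->5): 6/10
Maximum flow = 6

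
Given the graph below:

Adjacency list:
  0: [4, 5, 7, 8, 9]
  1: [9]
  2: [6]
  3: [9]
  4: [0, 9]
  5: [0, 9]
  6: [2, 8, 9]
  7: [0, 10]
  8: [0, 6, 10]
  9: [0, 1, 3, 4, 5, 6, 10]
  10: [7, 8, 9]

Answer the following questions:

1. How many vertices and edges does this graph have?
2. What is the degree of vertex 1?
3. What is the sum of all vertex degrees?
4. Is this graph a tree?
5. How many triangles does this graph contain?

Count: 11 vertices, 15 edges.
Vertex 1 has neighbors [9], degree = 1.
Handshaking lemma: 2 * 15 = 30.
A tree on 11 vertices has 10 edges. This graph has 15 edges (5 extra). Not a tree.
Number of triangles = 2.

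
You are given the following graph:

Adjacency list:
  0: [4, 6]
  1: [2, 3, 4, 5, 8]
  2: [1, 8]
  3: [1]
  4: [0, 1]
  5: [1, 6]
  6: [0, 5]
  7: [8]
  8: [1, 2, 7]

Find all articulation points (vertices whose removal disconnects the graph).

An articulation point is a vertex whose removal disconnects the graph.
Articulation points: [1, 8]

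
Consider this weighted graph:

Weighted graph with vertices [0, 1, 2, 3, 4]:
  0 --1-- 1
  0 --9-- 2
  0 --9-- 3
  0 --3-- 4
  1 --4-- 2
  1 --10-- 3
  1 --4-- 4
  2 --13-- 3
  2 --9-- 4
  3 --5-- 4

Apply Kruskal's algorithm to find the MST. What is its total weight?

Applying Kruskal's algorithm (sort edges by weight, add if no cycle):
  Add (0,1) w=1
  Add (0,4) w=3
  Skip (1,4) w=4 (creates cycle)
  Add (1,2) w=4
  Add (3,4) w=5
  Skip (0,2) w=9 (creates cycle)
  Skip (0,3) w=9 (creates cycle)
  Skip (2,4) w=9 (creates cycle)
  Skip (1,3) w=10 (creates cycle)
  Skip (2,3) w=13 (creates cycle)
MST weight = 13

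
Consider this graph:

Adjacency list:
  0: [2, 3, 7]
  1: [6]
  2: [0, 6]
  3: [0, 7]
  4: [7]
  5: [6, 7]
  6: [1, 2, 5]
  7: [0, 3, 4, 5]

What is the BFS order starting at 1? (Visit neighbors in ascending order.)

BFS from vertex 1 (neighbors processed in ascending order):
Visit order: 1, 6, 2, 5, 0, 7, 3, 4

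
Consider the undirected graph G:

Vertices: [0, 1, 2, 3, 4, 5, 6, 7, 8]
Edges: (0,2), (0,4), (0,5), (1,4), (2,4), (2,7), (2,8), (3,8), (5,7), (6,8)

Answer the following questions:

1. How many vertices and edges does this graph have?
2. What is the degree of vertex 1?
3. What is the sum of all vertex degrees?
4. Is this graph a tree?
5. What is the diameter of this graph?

Count: 9 vertices, 10 edges.
Vertex 1 has neighbors [4], degree = 1.
Handshaking lemma: 2 * 10 = 20.
A tree on 9 vertices has 8 edges. This graph has 10 edges (2 extra). Not a tree.
Diameter (longest shortest path) = 4.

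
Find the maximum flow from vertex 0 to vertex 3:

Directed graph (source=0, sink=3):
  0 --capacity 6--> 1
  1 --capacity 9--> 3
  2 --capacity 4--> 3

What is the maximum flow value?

Computing max flow:
  Flow on (0->1): 6/6
  Flow on (1->3): 6/9
Maximum flow = 6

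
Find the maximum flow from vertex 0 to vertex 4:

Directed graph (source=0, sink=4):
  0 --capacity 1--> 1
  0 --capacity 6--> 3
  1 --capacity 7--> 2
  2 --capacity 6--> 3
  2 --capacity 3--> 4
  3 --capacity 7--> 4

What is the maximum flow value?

Computing max flow:
  Flow on (0->1): 1/1
  Flow on (0->3): 6/6
  Flow on (1->2): 1/7
  Flow on (2->4): 1/3
  Flow on (3->4): 6/7
Maximum flow = 7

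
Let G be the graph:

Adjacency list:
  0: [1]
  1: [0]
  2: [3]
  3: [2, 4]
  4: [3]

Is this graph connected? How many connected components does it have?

Checking connectivity: the graph has 2 connected component(s).
Components: [[0, 1], [2, 3, 4]]. The graph is NOT connected.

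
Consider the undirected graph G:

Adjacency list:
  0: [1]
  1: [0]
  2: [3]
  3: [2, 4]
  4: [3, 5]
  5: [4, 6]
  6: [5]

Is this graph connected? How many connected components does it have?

Checking connectivity: the graph has 2 connected component(s).
Components: [[0, 1], [2, 3, 4, 5, 6]]. The graph is NOT connected.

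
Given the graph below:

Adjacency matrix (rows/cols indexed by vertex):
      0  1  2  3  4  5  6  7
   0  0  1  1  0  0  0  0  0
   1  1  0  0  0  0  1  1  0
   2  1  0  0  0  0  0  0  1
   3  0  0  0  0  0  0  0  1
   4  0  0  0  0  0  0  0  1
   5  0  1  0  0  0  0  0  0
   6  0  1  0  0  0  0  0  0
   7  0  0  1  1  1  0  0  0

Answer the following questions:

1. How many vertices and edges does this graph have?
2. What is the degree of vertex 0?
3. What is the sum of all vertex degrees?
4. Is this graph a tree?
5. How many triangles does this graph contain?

Count: 8 vertices, 7 edges.
Vertex 0 has neighbors [1, 2], degree = 2.
Handshaking lemma: 2 * 7 = 14.
A graph is a tree iff it is connected and has exactly n-1 edges. This graph is connected (all 8 vertices in one component) and has 8-1 = 7 edges. It is a tree.
Number of triangles = 0.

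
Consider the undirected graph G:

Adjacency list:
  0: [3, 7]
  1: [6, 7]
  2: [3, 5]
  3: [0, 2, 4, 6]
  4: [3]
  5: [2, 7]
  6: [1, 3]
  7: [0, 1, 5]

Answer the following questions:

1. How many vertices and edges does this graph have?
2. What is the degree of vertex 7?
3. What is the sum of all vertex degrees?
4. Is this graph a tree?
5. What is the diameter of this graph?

Count: 8 vertices, 9 edges.
Vertex 7 has neighbors [0, 1, 5], degree = 3.
Handshaking lemma: 2 * 9 = 18.
A tree on 8 vertices has 7 edges. This graph has 9 edges (2 extra). Not a tree.
Diameter (longest shortest path) = 3.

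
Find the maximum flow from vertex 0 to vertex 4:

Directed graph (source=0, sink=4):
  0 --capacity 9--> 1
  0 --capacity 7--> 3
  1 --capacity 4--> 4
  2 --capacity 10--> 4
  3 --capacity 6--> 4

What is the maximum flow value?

Computing max flow:
  Flow on (0->1): 4/9
  Flow on (0->3): 6/7
  Flow on (1->4): 4/4
  Flow on (3->4): 6/6
Maximum flow = 10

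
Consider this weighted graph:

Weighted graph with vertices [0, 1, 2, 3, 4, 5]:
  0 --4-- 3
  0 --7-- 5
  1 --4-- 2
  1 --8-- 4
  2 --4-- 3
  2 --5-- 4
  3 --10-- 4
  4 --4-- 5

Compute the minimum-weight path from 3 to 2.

Using Dijkstra's algorithm from vertex 3:
Shortest path: 3 -> 2
Total weight: 4 = 4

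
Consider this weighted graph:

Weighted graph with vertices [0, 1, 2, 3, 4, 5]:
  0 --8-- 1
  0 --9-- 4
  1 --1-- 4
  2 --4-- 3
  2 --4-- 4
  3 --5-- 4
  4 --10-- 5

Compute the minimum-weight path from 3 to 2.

Using Dijkstra's algorithm from vertex 3:
Shortest path: 3 -> 2
Total weight: 4 = 4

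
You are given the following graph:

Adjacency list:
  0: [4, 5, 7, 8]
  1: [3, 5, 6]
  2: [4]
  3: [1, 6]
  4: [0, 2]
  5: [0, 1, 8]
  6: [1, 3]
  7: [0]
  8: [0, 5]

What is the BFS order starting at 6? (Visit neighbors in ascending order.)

BFS from vertex 6 (neighbors processed in ascending order):
Visit order: 6, 1, 3, 5, 0, 8, 4, 7, 2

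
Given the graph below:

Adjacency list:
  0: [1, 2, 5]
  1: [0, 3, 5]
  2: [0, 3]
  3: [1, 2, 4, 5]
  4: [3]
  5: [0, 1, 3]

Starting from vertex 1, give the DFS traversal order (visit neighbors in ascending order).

DFS from vertex 1 (neighbors processed in ascending order):
Visit order: 1, 0, 2, 3, 4, 5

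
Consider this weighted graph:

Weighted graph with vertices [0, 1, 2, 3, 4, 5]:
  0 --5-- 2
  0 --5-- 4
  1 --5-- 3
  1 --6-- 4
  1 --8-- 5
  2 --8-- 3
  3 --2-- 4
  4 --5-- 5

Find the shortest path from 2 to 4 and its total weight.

Using Dijkstra's algorithm from vertex 2:
Shortest path: 2 -> 3 -> 4
Total weight: 8 + 2 = 10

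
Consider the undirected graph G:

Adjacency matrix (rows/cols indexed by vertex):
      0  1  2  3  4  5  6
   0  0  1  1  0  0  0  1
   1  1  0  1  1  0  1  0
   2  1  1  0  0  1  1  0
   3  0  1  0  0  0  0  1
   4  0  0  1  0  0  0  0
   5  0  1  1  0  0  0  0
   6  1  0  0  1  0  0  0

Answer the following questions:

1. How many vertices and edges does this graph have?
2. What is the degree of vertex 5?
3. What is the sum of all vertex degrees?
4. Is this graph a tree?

Count: 7 vertices, 9 edges.
Vertex 5 has neighbors [1, 2], degree = 2.
Handshaking lemma: 2 * 9 = 18.
A tree on 7 vertices has 6 edges. This graph has 9 edges (3 extra). Not a tree.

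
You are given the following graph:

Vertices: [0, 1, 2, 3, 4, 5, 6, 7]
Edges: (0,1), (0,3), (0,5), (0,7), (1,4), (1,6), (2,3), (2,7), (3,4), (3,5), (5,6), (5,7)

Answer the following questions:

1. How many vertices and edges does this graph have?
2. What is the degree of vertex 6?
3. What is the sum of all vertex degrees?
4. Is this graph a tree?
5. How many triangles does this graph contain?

Count: 8 vertices, 12 edges.
Vertex 6 has neighbors [1, 5], degree = 2.
Handshaking lemma: 2 * 12 = 24.
A tree on 8 vertices has 7 edges. This graph has 12 edges (5 extra). Not a tree.
Number of triangles = 2.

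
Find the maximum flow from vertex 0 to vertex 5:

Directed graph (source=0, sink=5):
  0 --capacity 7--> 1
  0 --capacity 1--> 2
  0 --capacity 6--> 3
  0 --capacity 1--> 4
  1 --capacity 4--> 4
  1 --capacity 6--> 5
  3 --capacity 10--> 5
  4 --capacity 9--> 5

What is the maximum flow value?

Computing max flow:
  Flow on (0->1): 7/7
  Flow on (0->3): 6/6
  Flow on (0->4): 1/1
  Flow on (1->4): 1/4
  Flow on (1->5): 6/6
  Flow on (3->5): 6/10
  Flow on (4->5): 2/9
Maximum flow = 14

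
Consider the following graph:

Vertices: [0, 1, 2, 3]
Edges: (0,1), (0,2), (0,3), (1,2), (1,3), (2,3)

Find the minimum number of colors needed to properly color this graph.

The graph has a maximum clique of size 4 (lower bound on chromatic number).
A valid 4-coloring: {0: 0, 1: 1, 2: 2, 3: 3}.
Chromatic number = 4.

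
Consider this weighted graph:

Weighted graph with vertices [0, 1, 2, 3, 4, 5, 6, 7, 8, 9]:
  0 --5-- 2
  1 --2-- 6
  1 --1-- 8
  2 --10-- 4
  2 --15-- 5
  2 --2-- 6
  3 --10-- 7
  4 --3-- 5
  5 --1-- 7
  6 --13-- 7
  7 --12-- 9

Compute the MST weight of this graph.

Applying Kruskal's algorithm (sort edges by weight, add if no cycle):
  Add (1,8) w=1
  Add (5,7) w=1
  Add (1,6) w=2
  Add (2,6) w=2
  Add (4,5) w=3
  Add (0,2) w=5
  Add (2,4) w=10
  Add (3,7) w=10
  Add (7,9) w=12
  Skip (6,7) w=13 (creates cycle)
  Skip (2,5) w=15 (creates cycle)
MST weight = 46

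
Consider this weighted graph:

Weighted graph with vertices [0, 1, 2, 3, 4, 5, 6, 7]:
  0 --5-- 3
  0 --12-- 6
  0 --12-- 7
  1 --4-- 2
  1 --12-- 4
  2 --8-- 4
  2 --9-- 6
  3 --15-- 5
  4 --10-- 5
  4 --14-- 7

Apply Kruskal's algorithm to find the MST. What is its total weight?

Applying Kruskal's algorithm (sort edges by weight, add if no cycle):
  Add (1,2) w=4
  Add (0,3) w=5
  Add (2,4) w=8
  Add (2,6) w=9
  Add (4,5) w=10
  Add (0,7) w=12
  Add (0,6) w=12
  Skip (1,4) w=12 (creates cycle)
  Skip (4,7) w=14 (creates cycle)
  Skip (3,5) w=15 (creates cycle)
MST weight = 60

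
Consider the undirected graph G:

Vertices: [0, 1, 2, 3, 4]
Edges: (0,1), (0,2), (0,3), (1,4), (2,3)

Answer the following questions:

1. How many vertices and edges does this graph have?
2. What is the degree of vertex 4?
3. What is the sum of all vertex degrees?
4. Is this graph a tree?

Count: 5 vertices, 5 edges.
Vertex 4 has neighbors [1], degree = 1.
Handshaking lemma: 2 * 5 = 10.
A tree on 5 vertices has 4 edges. This graph has 5 edges (1 extra). Not a tree.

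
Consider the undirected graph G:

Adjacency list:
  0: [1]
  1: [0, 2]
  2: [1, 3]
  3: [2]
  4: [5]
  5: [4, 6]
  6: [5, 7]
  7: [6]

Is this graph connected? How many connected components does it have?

Checking connectivity: the graph has 2 connected component(s).
Components: [[0, 1, 2, 3], [4, 5, 6, 7]]. The graph is NOT connected.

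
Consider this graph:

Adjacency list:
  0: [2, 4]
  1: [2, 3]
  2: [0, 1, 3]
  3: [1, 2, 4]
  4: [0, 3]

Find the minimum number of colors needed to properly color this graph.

The graph has a maximum clique of size 3 (lower bound on chromatic number).
A valid 3-coloring: {0: 1, 1: 2, 2: 0, 3: 1, 4: 0}.
Chromatic number = 3.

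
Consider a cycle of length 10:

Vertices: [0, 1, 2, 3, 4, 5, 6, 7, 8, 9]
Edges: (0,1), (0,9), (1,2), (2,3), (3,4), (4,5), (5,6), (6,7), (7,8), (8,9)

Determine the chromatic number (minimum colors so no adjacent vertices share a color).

This is an even cycle (C_10). Even cycles are bipartite.
Chromatic number = 2.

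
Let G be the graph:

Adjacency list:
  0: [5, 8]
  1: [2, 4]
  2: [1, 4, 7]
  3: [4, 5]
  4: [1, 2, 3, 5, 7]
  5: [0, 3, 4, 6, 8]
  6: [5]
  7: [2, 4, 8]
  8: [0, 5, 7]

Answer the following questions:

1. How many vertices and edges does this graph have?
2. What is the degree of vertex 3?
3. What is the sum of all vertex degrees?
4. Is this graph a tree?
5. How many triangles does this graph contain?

Count: 9 vertices, 13 edges.
Vertex 3 has neighbors [4, 5], degree = 2.
Handshaking lemma: 2 * 13 = 26.
A tree on 9 vertices has 8 edges. This graph has 13 edges (5 extra). Not a tree.
Number of triangles = 4.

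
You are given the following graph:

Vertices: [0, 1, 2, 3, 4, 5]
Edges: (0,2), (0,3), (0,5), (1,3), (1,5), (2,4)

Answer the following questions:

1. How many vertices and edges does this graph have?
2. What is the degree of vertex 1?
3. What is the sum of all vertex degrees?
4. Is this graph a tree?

Count: 6 vertices, 6 edges.
Vertex 1 has neighbors [3, 5], degree = 2.
Handshaking lemma: 2 * 6 = 12.
A tree on 6 vertices has 5 edges. This graph has 6 edges (1 extra). Not a tree.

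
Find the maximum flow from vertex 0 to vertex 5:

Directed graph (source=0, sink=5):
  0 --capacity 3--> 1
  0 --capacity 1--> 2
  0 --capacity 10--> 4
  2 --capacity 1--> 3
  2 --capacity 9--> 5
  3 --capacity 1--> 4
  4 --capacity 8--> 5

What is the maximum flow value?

Computing max flow:
  Flow on (0->2): 1/1
  Flow on (0->4): 8/10
  Flow on (2->5): 1/9
  Flow on (4->5): 8/8
Maximum flow = 9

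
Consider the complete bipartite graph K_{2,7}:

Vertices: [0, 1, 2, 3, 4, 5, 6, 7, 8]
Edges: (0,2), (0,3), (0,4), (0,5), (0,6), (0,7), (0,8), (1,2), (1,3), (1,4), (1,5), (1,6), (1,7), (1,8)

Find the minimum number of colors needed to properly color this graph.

K_{2,7} is bipartite: vertices split into two independent sets of size 2 and 7.
Color one set 0, the other 1. No adjacent vertices share a color.
Chromatic number = 2.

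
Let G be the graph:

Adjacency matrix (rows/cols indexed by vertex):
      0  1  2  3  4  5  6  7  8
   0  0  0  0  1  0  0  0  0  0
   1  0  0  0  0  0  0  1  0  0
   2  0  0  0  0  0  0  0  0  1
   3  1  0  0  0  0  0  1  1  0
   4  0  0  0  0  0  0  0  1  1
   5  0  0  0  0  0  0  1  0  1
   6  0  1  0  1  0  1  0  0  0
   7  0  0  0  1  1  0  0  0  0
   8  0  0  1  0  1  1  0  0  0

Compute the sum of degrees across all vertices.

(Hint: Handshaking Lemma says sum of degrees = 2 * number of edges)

Count edges: 9 edges.
By Handshaking Lemma: sum of degrees = 2 * 9 = 18.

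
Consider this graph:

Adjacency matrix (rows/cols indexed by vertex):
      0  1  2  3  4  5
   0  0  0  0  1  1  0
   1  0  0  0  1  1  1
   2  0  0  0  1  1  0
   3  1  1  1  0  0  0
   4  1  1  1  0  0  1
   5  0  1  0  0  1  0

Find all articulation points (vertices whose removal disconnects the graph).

No articulation points. The graph is biconnected.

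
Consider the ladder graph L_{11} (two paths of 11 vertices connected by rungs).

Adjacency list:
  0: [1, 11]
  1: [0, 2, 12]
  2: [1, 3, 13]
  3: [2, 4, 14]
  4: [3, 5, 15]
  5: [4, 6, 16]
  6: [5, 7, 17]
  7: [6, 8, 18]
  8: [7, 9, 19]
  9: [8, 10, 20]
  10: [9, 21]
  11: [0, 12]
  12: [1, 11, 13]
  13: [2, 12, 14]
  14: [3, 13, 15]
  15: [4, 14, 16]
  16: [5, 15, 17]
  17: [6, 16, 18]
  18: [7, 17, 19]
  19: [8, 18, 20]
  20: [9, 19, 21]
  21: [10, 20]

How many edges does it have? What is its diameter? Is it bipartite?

Ladder graph L_{11}: 11 rungs + 2 * (11-1) path edges = 11 + 20 = 31 edges.
Diameter = 11.
Ladder graphs are bipartite (alternating coloring along each path).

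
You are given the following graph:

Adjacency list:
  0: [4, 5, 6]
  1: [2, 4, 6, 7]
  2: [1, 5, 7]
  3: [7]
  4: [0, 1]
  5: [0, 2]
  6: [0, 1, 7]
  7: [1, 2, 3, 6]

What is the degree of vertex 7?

Vertex 7 has neighbors [1, 2, 3, 6], so deg(7) = 4.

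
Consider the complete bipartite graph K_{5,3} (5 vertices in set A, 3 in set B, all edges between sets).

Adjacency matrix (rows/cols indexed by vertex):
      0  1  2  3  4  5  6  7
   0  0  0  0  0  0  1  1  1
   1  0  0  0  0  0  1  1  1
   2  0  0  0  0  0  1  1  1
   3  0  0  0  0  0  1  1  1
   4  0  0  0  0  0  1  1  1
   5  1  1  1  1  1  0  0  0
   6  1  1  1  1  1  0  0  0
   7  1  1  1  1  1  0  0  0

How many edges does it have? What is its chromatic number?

K_{5,3} has 5 * 3 = 15 edges.
Bipartite graphs have chromatic number 2 (color each partition differently).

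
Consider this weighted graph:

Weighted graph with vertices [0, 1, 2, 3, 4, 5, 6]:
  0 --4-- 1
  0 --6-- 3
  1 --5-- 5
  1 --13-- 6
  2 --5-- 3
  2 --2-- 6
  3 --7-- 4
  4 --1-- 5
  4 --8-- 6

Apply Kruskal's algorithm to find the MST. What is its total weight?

Applying Kruskal's algorithm (sort edges by weight, add if no cycle):
  Add (4,5) w=1
  Add (2,6) w=2
  Add (0,1) w=4
  Add (1,5) w=5
  Add (2,3) w=5
  Add (0,3) w=6
  Skip (3,4) w=7 (creates cycle)
  Skip (4,6) w=8 (creates cycle)
  Skip (1,6) w=13 (creates cycle)
MST weight = 23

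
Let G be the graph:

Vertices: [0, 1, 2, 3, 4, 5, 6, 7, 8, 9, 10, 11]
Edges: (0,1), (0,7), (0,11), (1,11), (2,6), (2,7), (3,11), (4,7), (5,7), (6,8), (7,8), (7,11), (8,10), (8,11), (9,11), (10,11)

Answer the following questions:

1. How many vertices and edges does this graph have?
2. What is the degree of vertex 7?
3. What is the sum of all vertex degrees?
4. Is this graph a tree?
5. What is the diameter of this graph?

Count: 12 vertices, 16 edges.
Vertex 7 has neighbors [0, 2, 4, 5, 8, 11], degree = 6.
Handshaking lemma: 2 * 16 = 32.
A tree on 12 vertices has 11 edges. This graph has 16 edges (5 extra). Not a tree.
Diameter (longest shortest path) = 3.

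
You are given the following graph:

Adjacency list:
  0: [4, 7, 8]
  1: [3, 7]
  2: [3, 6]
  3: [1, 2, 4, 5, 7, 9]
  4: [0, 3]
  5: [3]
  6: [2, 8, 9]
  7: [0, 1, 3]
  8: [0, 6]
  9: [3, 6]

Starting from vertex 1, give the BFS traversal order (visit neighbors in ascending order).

BFS from vertex 1 (neighbors processed in ascending order):
Visit order: 1, 3, 7, 2, 4, 5, 9, 0, 6, 8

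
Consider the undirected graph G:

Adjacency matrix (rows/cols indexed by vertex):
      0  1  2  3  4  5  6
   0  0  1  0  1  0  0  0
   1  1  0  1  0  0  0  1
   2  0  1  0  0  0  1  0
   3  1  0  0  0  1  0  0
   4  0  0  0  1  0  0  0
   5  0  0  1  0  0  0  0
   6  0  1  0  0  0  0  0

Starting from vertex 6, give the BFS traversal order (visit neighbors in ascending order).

BFS from vertex 6 (neighbors processed in ascending order):
Visit order: 6, 1, 0, 2, 3, 5, 4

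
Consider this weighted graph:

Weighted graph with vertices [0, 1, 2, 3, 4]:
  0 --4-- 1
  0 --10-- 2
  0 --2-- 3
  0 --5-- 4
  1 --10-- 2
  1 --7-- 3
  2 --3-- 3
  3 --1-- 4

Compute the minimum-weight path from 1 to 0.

Using Dijkstra's algorithm from vertex 1:
Shortest path: 1 -> 0
Total weight: 4 = 4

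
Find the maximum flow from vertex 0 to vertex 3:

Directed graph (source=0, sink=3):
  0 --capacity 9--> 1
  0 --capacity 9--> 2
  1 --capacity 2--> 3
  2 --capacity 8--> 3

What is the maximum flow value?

Computing max flow:
  Flow on (0->1): 2/9
  Flow on (0->2): 8/9
  Flow on (1->3): 2/2
  Flow on (2->3): 8/8
Maximum flow = 10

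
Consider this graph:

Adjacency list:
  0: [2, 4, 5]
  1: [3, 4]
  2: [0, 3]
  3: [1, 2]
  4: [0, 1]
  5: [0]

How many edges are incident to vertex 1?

Vertex 1 has neighbors [3, 4], so deg(1) = 2.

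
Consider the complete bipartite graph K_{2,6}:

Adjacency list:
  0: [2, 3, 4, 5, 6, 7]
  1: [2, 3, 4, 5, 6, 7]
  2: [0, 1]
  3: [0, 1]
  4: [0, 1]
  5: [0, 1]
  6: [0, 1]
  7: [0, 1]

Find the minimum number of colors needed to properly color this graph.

K_{2,6} is bipartite: vertices split into two independent sets of size 2 and 6.
Color one set 0, the other 1. No adjacent vertices share a color.
Chromatic number = 2.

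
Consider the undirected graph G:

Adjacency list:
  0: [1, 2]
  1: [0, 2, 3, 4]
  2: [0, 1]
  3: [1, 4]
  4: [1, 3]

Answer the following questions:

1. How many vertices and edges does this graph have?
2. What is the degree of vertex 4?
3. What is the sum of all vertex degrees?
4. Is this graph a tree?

Count: 5 vertices, 6 edges.
Vertex 4 has neighbors [1, 3], degree = 2.
Handshaking lemma: 2 * 6 = 12.
A tree on 5 vertices has 4 edges. This graph has 6 edges (2 extra). Not a tree.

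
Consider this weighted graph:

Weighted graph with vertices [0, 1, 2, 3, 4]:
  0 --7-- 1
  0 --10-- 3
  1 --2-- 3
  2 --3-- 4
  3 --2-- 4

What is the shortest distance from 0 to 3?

Using Dijkstra's algorithm from vertex 0:
Shortest path: 0 -> 1 -> 3
Total weight: 7 + 2 = 9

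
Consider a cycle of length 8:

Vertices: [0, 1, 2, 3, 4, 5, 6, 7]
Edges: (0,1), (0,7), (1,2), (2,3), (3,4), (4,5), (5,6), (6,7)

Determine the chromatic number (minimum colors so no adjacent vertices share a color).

This is an even cycle (C_8). Even cycles are bipartite.
Chromatic number = 2.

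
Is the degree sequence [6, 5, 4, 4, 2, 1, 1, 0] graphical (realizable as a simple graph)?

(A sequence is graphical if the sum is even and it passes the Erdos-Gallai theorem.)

Sum of degrees = 23. Sum is odd, so the sequence is NOT graphical.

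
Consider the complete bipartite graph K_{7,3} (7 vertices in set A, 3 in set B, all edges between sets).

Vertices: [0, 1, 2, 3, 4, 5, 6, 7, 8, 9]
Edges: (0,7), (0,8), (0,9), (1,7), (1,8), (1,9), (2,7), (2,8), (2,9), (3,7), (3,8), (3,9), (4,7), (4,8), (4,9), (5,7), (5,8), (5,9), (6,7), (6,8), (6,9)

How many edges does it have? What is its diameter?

K_{7,3} has 7 * 3 = 21 edges.
Any vertex reaches any opposite-side vertex in 1 step; same-side vertices reach in 2 steps via any opposite-side vertex.
Diameter = 2.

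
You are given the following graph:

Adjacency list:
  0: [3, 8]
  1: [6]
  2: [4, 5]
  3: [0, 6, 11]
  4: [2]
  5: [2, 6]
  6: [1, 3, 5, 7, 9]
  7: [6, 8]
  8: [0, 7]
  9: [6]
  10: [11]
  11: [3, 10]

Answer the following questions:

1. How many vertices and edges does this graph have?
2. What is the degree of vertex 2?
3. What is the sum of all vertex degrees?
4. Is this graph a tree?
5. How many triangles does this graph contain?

Count: 12 vertices, 12 edges.
Vertex 2 has neighbors [4, 5], degree = 2.
Handshaking lemma: 2 * 12 = 24.
A tree on 12 vertices has 11 edges. This graph has 12 edges (1 extra). Not a tree.
Number of triangles = 0.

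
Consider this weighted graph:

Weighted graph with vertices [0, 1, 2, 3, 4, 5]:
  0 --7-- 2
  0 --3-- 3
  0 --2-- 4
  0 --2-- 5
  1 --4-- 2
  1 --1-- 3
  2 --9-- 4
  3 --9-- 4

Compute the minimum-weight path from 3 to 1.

Using Dijkstra's algorithm from vertex 3:
Shortest path: 3 -> 1
Total weight: 1 = 1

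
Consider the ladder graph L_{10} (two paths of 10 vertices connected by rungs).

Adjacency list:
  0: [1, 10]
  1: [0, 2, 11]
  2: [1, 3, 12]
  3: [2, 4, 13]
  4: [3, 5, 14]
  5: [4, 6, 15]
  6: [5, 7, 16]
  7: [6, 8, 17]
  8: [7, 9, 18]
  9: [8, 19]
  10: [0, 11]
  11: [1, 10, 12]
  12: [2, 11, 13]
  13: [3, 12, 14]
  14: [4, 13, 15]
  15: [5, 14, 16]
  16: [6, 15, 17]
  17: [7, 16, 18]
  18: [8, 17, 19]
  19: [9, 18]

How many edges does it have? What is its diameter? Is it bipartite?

Ladder graph L_{10}: 10 rungs + 2 * (10-1) path edges = 10 + 18 = 28 edges.
Diameter = 10.
Ladder graphs are bipartite (alternating coloring along each path).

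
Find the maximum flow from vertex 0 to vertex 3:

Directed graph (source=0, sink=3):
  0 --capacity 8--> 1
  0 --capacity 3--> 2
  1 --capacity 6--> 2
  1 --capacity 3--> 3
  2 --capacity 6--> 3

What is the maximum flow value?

Computing max flow:
  Flow on (0->1): 8/8
  Flow on (0->2): 1/3
  Flow on (1->2): 5/6
  Flow on (1->3): 3/3
  Flow on (2->3): 6/6
Maximum flow = 9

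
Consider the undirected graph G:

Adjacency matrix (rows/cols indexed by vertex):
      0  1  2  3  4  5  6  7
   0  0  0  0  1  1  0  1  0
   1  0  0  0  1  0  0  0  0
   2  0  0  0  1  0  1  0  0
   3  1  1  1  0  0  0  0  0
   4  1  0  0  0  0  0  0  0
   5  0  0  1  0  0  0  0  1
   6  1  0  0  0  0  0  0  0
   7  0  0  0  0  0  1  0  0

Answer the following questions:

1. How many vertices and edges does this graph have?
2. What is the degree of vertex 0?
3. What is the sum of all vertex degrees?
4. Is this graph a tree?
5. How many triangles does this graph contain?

Count: 8 vertices, 7 edges.
Vertex 0 has neighbors [3, 4, 6], degree = 3.
Handshaking lemma: 2 * 7 = 14.
A graph is a tree iff it is connected and has exactly n-1 edges. This graph is connected (all 8 vertices in one component) and has 8-1 = 7 edges. It is a tree.
Number of triangles = 0.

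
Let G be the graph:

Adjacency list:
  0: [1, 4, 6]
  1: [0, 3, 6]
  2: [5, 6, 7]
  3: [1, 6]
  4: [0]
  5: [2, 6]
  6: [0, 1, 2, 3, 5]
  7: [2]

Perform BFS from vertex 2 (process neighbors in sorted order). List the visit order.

BFS from vertex 2 (neighbors processed in ascending order):
Visit order: 2, 5, 6, 7, 0, 1, 3, 4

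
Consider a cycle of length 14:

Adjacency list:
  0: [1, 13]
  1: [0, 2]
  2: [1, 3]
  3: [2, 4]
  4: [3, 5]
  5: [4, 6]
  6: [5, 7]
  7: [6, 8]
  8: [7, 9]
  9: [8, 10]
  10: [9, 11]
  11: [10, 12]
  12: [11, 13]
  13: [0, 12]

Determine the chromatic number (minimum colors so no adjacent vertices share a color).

This is an even cycle (C_14). Even cycles are bipartite.
Chromatic number = 2.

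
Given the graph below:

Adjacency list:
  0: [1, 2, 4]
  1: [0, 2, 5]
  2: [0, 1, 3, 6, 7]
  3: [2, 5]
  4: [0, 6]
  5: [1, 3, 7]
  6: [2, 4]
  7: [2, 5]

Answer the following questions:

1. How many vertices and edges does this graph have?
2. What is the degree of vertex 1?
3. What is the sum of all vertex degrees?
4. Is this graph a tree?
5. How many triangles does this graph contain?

Count: 8 vertices, 11 edges.
Vertex 1 has neighbors [0, 2, 5], degree = 3.
Handshaking lemma: 2 * 11 = 22.
A tree on 8 vertices has 7 edges. This graph has 11 edges (4 extra). Not a tree.
Number of triangles = 1.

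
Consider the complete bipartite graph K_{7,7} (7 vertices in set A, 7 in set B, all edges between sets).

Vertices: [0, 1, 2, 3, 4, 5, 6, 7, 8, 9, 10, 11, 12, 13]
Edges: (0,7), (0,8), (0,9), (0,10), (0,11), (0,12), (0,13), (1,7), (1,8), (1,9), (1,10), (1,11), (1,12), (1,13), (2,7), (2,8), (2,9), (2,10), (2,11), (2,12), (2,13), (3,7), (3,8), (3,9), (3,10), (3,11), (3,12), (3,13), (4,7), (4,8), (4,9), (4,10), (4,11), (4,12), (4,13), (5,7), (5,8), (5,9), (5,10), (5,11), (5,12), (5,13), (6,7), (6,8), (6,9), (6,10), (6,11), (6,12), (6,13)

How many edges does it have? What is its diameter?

K_{7,7} has 7 * 7 = 49 edges.
Any vertex reaches any opposite-side vertex in 1 step; same-side vertices reach in 2 steps via any opposite-side vertex.
Diameter = 2.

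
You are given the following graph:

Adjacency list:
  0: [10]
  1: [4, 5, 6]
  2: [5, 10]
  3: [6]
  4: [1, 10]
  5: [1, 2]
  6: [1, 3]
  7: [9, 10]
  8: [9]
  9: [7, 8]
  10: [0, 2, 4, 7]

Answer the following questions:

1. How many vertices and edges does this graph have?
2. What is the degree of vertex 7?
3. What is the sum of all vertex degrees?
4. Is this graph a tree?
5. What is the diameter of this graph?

Count: 11 vertices, 11 edges.
Vertex 7 has neighbors [9, 10], degree = 2.
Handshaking lemma: 2 * 11 = 22.
A tree on 11 vertices has 10 edges. This graph has 11 edges (1 extra). Not a tree.
Diameter (longest shortest path) = 7.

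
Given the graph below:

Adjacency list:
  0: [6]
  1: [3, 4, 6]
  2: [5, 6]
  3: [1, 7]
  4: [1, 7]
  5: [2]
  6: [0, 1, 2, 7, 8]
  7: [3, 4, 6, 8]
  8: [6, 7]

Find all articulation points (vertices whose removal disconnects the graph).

An articulation point is a vertex whose removal disconnects the graph.
Articulation points: [2, 6]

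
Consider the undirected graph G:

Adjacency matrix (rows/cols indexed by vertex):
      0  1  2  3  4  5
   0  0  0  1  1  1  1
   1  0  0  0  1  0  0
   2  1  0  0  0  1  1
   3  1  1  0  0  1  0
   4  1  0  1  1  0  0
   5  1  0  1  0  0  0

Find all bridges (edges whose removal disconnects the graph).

A bridge is an edge whose removal increases the number of connected components.
Bridges found: (1,3)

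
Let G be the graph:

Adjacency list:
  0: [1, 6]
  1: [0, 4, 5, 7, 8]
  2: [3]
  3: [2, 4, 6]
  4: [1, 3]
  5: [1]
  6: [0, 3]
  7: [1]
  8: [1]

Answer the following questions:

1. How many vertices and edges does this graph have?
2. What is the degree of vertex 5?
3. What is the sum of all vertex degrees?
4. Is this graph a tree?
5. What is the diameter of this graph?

Count: 9 vertices, 9 edges.
Vertex 5 has neighbors [1], degree = 1.
Handshaking lemma: 2 * 9 = 18.
A tree on 9 vertices has 8 edges. This graph has 9 edges (1 extra). Not a tree.
Diameter (longest shortest path) = 4.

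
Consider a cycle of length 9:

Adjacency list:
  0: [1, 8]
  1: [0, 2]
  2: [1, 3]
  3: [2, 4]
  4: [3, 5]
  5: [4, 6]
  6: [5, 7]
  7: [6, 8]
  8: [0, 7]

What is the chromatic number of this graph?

This is an odd cycle (C_9). Odd cycles are not bipartite (any 2-coloring forces two adjacent vertices to match), and 3 colors suffice.
Chromatic number = 3.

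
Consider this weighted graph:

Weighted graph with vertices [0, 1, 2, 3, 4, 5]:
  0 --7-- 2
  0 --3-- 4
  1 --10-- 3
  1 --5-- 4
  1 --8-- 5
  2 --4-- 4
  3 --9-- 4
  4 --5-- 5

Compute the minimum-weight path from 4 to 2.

Using Dijkstra's algorithm from vertex 4:
Shortest path: 4 -> 2
Total weight: 4 = 4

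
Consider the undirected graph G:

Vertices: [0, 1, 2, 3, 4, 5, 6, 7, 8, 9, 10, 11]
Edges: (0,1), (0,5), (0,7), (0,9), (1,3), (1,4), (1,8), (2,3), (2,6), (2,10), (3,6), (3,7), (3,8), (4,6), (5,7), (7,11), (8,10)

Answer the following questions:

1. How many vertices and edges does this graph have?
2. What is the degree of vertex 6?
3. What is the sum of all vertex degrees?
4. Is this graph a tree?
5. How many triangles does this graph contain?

Count: 12 vertices, 17 edges.
Vertex 6 has neighbors [2, 3, 4], degree = 3.
Handshaking lemma: 2 * 17 = 34.
A tree on 12 vertices has 11 edges. This graph has 17 edges (6 extra). Not a tree.
Number of triangles = 3.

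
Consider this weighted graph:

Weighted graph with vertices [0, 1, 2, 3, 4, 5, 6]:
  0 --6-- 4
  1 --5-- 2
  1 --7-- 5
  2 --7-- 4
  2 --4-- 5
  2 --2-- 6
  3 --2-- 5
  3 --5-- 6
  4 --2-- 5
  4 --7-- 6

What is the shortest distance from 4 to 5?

Using Dijkstra's algorithm from vertex 4:
Shortest path: 4 -> 5
Total weight: 2 = 2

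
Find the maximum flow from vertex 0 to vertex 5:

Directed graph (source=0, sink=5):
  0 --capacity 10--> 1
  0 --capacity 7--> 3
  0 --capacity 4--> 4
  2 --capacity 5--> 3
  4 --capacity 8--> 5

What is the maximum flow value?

Computing max flow:
  Flow on (0->4): 4/4
  Flow on (4->5): 4/8
Maximum flow = 4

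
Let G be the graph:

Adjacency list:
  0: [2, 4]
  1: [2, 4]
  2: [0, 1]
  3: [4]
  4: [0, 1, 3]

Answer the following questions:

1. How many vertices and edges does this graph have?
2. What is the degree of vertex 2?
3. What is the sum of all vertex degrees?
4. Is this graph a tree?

Count: 5 vertices, 5 edges.
Vertex 2 has neighbors [0, 1], degree = 2.
Handshaking lemma: 2 * 5 = 10.
A tree on 5 vertices has 4 edges. This graph has 5 edges (1 extra). Not a tree.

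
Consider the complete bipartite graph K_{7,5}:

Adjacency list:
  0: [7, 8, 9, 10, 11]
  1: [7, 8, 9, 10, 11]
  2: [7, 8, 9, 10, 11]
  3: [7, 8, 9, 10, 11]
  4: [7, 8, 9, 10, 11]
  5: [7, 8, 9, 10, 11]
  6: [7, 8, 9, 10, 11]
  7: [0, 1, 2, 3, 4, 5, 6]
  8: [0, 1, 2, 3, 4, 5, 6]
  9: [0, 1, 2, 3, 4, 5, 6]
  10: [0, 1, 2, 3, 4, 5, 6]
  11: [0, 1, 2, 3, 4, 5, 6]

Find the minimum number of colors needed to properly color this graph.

K_{7,5} is bipartite: vertices split into two independent sets of size 7 and 5.
Color one set 0, the other 1. No adjacent vertices share a color.
Chromatic number = 2.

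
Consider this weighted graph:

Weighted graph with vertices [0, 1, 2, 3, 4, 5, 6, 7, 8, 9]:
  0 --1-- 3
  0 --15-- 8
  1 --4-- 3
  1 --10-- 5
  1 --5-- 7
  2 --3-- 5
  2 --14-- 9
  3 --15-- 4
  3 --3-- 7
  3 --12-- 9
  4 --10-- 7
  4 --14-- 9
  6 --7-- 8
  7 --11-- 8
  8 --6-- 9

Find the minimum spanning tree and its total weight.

Applying Kruskal's algorithm (sort edges by weight, add if no cycle):
  Add (0,3) w=1
  Add (2,5) w=3
  Add (3,7) w=3
  Add (1,3) w=4
  Skip (1,7) w=5 (creates cycle)
  Add (8,9) w=6
  Add (6,8) w=7
  Add (1,5) w=10
  Add (4,7) w=10
  Add (7,8) w=11
  Skip (3,9) w=12 (creates cycle)
  Skip (2,9) w=14 (creates cycle)
  Skip (4,9) w=14 (creates cycle)
  Skip (0,8) w=15 (creates cycle)
  Skip (3,4) w=15 (creates cycle)
MST weight = 55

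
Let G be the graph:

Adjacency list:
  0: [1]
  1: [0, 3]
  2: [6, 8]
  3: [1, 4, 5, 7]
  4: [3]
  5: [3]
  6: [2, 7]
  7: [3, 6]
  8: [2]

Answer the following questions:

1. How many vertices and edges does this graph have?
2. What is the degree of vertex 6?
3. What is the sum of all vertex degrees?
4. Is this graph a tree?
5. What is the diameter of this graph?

Count: 9 vertices, 8 edges.
Vertex 6 has neighbors [2, 7], degree = 2.
Handshaking lemma: 2 * 8 = 16.
A graph is a tree iff it is connected and has exactly n-1 edges. This graph is connected (all 9 vertices in one component) and has 9-1 = 8 edges. It is a tree.
Diameter (longest shortest path) = 6.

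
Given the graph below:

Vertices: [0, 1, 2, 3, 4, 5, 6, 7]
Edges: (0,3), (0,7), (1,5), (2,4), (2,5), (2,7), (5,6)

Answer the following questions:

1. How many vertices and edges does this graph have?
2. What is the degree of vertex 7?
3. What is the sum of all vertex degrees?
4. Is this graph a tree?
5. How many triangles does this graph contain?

Count: 8 vertices, 7 edges.
Vertex 7 has neighbors [0, 2], degree = 2.
Handshaking lemma: 2 * 7 = 14.
A graph is a tree iff it is connected and has exactly n-1 edges. This graph is connected (all 8 vertices in one component) and has 8-1 = 7 edges. It is a tree.
Number of triangles = 0.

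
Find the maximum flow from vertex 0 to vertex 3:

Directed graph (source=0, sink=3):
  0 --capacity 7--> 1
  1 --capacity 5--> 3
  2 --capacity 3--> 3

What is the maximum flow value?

Computing max flow:
  Flow on (0->1): 5/7
  Flow on (1->3): 5/5
Maximum flow = 5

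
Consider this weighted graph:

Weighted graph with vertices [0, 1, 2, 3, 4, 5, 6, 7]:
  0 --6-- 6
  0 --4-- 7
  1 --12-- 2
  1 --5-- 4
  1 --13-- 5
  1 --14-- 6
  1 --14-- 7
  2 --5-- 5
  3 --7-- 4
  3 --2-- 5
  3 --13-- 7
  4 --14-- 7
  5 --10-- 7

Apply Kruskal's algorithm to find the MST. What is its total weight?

Applying Kruskal's algorithm (sort edges by weight, add if no cycle):
  Add (3,5) w=2
  Add (0,7) w=4
  Add (1,4) w=5
  Add (2,5) w=5
  Add (0,6) w=6
  Add (3,4) w=7
  Add (5,7) w=10
  Skip (1,2) w=12 (creates cycle)
  Skip (1,5) w=13 (creates cycle)
  Skip (3,7) w=13 (creates cycle)
  Skip (1,7) w=14 (creates cycle)
  Skip (1,6) w=14 (creates cycle)
  Skip (4,7) w=14 (creates cycle)
MST weight = 39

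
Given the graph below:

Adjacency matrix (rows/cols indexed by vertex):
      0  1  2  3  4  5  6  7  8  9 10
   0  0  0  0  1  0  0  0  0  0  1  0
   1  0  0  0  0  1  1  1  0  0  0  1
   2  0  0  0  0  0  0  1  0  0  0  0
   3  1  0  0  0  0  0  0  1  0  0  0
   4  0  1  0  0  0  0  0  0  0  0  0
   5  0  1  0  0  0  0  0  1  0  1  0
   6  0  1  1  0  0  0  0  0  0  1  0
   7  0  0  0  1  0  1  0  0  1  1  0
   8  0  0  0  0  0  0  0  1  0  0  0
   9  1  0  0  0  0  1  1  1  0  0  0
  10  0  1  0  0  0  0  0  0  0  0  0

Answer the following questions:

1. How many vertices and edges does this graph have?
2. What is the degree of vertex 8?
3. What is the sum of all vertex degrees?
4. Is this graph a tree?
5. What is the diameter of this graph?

Count: 11 vertices, 13 edges.
Vertex 8 has neighbors [7], degree = 1.
Handshaking lemma: 2 * 13 = 26.
A tree on 11 vertices has 10 edges. This graph has 13 edges (3 extra). Not a tree.
Diameter (longest shortest path) = 4.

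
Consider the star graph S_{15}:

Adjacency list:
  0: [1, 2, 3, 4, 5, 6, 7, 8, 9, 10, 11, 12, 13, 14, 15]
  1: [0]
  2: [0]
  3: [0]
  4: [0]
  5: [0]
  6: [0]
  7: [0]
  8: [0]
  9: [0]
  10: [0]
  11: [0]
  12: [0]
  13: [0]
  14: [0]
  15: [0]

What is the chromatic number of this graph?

S_{15} has one hub adjacent to 15 leaves; leaves are pairwise non-adjacent.
Color the hub 0 and every leaf 1.
Chromatic number = 2.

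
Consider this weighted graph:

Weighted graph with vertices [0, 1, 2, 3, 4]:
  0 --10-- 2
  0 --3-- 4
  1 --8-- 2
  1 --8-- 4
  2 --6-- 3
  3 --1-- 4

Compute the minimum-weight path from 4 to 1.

Using Dijkstra's algorithm from vertex 4:
Shortest path: 4 -> 1
Total weight: 8 = 8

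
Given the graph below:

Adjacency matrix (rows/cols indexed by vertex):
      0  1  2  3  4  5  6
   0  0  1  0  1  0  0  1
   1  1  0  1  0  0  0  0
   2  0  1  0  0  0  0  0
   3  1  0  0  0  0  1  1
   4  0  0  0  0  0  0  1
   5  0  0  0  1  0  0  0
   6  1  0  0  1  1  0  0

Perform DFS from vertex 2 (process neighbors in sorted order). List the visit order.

DFS from vertex 2 (neighbors processed in ascending order):
Visit order: 2, 1, 0, 3, 5, 6, 4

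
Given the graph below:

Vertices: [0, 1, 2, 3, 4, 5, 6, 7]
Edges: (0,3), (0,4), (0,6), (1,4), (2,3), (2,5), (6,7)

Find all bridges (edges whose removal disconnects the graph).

A bridge is an edge whose removal increases the number of connected components.
Bridges found: (0,3), (0,4), (0,6), (1,4), (2,3), (2,5), (6,7)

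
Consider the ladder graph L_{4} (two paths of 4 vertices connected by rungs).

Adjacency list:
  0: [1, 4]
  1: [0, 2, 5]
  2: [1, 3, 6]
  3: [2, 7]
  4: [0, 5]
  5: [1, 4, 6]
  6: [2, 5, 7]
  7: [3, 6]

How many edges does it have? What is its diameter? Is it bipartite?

Ladder graph L_{4}: 4 rungs + 2 * (4-1) path edges = 4 + 6 = 10 edges.
Diameter = 4.
Ladder graphs are bipartite (alternating coloring along each path).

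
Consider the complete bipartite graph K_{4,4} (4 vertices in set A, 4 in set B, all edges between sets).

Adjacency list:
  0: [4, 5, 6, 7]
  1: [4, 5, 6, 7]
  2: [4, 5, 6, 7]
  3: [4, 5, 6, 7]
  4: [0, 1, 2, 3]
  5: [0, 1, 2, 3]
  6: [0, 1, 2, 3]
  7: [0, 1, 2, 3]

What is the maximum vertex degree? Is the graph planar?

Set-A vertices have degree 4; set-B vertices have degree 4. Maximum degree = max(4,4) = 4.
K_{4,4} contains K_{3,3} as a subgraph (since both sides have >= 3 vertices); by Kuratowski's theorem it is not planar.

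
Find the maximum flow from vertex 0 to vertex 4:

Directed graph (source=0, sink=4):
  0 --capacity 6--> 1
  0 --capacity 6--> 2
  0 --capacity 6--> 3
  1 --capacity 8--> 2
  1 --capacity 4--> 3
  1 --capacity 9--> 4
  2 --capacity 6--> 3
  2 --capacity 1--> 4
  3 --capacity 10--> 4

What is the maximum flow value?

Computing max flow:
  Flow on (0->1): 6/6
  Flow on (0->2): 5/6
  Flow on (0->3): 6/6
  Flow on (1->4): 6/9
  Flow on (2->3): 4/6
  Flow on (2->4): 1/1
  Flow on (3->4): 10/10
Maximum flow = 17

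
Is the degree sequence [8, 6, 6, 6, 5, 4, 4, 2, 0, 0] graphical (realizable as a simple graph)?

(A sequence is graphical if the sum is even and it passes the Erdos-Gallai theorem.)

Sum of degrees = 41. Sum is odd, so the sequence is NOT graphical.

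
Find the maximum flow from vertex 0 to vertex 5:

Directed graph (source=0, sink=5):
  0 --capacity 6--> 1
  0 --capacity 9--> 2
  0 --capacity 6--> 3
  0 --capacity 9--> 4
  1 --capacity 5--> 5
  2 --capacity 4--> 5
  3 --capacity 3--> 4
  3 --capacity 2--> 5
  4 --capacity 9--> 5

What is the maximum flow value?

Computing max flow:
  Flow on (0->1): 5/6
  Flow on (0->2): 4/9
  Flow on (0->3): 5/6
  Flow on (0->4): 6/9
  Flow on (1->5): 5/5
  Flow on (2->5): 4/4
  Flow on (3->4): 3/3
  Flow on (3->5): 2/2
  Flow on (4->5): 9/9
Maximum flow = 20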